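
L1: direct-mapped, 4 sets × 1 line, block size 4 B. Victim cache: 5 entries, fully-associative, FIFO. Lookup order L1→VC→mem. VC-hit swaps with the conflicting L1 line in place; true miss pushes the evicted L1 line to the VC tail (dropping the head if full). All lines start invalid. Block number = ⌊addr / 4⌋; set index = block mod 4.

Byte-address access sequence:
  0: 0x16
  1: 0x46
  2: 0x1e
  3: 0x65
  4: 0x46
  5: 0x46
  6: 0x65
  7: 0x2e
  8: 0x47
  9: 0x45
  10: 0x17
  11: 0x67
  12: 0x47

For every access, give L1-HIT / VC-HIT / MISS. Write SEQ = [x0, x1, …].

0: 0x16 (blk 5, set 1) → MISS  vc=[]
1: 0x46 (blk 17, set 1) → MISS  vc=[5]
2: 0x1e (blk 7, set 3) → MISS  vc=[5]
3: 0x65 (blk 25, set 1) → MISS  vc=[5, 17]
4: 0x46 (blk 17, set 1) → VC-HIT  vc=[5, 25]
5: 0x46 (blk 17, set 1) → L1-HIT  vc=[5, 25]
6: 0x65 (blk 25, set 1) → VC-HIT  vc=[5, 17]
7: 0x2e (blk 11, set 3) → MISS  vc=[5, 17, 7]
8: 0x47 (blk 17, set 1) → VC-HIT  vc=[5, 25, 7]
9: 0x45 (blk 17, set 1) → L1-HIT  vc=[5, 25, 7]
10: 0x17 (blk 5, set 1) → VC-HIT  vc=[17, 25, 7]
11: 0x67 (blk 25, set 1) → VC-HIT  vc=[17, 5, 7]
12: 0x47 (blk 17, set 1) → VC-HIT  vc=[25, 5, 7]

SEQ = [MISS, MISS, MISS, MISS, VC-HIT, L1-HIT, VC-HIT, MISS, VC-HIT, L1-HIT, VC-HIT, VC-HIT, VC-HIT]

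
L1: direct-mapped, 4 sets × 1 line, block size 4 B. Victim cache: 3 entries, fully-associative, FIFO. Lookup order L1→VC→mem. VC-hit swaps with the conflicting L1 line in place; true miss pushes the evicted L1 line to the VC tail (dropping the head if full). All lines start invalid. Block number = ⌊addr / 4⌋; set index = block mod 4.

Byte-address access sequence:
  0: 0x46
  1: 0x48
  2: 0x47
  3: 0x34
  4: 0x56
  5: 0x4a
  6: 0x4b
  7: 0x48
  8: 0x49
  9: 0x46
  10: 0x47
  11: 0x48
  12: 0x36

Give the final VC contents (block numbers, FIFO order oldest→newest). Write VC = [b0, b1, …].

  [0] addr=0x46 blk=17 s=1: MISS | VC []
  [1] addr=0x48 blk=18 s=2: MISS | VC []
  [2] addr=0x47 blk=17 s=1: L1-HIT | VC []
  [3] addr=0x34 blk=13 s=1: MISS | VC [17]
  [4] addr=0x56 blk=21 s=1: MISS | VC [17, 13]
  [5] addr=0x4a blk=18 s=2: L1-HIT | VC [17, 13]
  [6] addr=0x4b blk=18 s=2: L1-HIT | VC [17, 13]
  [7] addr=0x48 blk=18 s=2: L1-HIT | VC [17, 13]
  [8] addr=0x49 blk=18 s=2: L1-HIT | VC [17, 13]
  [9] addr=0x46 blk=17 s=1: VC-HIT | VC [21, 13]
  [10] addr=0x47 blk=17 s=1: L1-HIT | VC [21, 13]
  [11] addr=0x48 blk=18 s=2: L1-HIT | VC [21, 13]
  [12] addr=0x36 blk=13 s=1: VC-HIT | VC [21, 17]

VC = [21, 17]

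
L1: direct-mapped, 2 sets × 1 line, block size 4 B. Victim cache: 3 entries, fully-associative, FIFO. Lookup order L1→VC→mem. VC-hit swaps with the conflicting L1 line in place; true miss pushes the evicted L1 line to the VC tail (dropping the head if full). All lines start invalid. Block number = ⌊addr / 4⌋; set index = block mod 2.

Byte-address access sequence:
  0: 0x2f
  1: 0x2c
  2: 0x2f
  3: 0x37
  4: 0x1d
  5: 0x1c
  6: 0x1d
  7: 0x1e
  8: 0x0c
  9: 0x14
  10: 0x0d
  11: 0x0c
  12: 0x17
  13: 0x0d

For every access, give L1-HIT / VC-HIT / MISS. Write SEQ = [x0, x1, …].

0: 0x2f (blk 11, set 1) → MISS  vc=[]
1: 0x2c (blk 11, set 1) → L1-HIT  vc=[]
2: 0x2f (blk 11, set 1) → L1-HIT  vc=[]
3: 0x37 (blk 13, set 1) → MISS  vc=[11]
4: 0x1d (blk 7, set 1) → MISS  vc=[11, 13]
5: 0x1c (blk 7, set 1) → L1-HIT  vc=[11, 13]
6: 0x1d (blk 7, set 1) → L1-HIT  vc=[11, 13]
7: 0x1e (blk 7, set 1) → L1-HIT  vc=[11, 13]
8: 0xc (blk 3, set 1) → MISS  vc=[11, 13, 7]
9: 0x14 (blk 5, set 1) → MISS  vc=[13, 7, 3]
10: 0xd (blk 3, set 1) → VC-HIT  vc=[13, 7, 5]
11: 0xc (blk 3, set 1) → L1-HIT  vc=[13, 7, 5]
12: 0x17 (blk 5, set 1) → VC-HIT  vc=[13, 7, 3]
13: 0xd (blk 3, set 1) → VC-HIT  vc=[13, 7, 5]

SEQ = [MISS, L1-HIT, L1-HIT, MISS, MISS, L1-HIT, L1-HIT, L1-HIT, MISS, MISS, VC-HIT, L1-HIT, VC-HIT, VC-HIT]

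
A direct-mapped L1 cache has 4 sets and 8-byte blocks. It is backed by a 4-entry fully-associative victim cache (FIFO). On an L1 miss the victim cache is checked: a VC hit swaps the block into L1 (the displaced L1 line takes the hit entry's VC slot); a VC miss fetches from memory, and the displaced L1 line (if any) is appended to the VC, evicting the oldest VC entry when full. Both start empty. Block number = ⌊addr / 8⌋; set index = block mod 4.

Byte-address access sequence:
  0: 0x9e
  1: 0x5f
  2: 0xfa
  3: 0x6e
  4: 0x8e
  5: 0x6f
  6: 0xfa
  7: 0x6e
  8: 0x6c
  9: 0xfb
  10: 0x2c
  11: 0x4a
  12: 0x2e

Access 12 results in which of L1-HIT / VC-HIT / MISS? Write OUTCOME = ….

0: 0x9e (blk 19, set 3) → MISS  vc=[]
1: 0x5f (blk 11, set 3) → MISS  vc=[19]
2: 0xfa (blk 31, set 3) → MISS  vc=[19, 11]
3: 0x6e (blk 13, set 1) → MISS  vc=[19, 11]
4: 0x8e (blk 17, set 1) → MISS  vc=[19, 11, 13]
5: 0x6f (blk 13, set 1) → VC-HIT  vc=[19, 11, 17]
6: 0xfa (blk 31, set 3) → L1-HIT  vc=[19, 11, 17]
7: 0x6e (blk 13, set 1) → L1-HIT  vc=[19, 11, 17]
8: 0x6c (blk 13, set 1) → L1-HIT  vc=[19, 11, 17]
9: 0xfb (blk 31, set 3) → L1-HIT  vc=[19, 11, 17]
10: 0x2c (blk 5, set 1) → MISS  vc=[19, 11, 17, 13]
11: 0x4a (blk 9, set 1) → MISS  vc=[11, 17, 13, 5]
12: 0x2e (blk 5, set 1) → VC-HIT  vc=[11, 17, 13, 9]

OUTCOME = VC-HIT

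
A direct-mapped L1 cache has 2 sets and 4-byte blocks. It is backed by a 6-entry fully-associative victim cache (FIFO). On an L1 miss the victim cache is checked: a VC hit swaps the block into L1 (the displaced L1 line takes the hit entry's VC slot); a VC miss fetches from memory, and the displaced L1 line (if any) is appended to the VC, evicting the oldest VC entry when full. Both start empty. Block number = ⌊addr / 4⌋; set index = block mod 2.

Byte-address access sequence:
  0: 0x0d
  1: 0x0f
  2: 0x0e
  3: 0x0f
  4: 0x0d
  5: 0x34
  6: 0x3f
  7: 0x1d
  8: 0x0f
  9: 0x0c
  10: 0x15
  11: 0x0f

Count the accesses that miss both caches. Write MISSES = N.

MISSES = 5

0: 0xd (blk 3, set 1) → MISS  vc=[]
1: 0xf (blk 3, set 1) → L1-HIT  vc=[]
2: 0xe (blk 3, set 1) → L1-HIT  vc=[]
3: 0xf (blk 3, set 1) → L1-HIT  vc=[]
4: 0xd (blk 3, set 1) → L1-HIT  vc=[]
5: 0x34 (blk 13, set 1) → MISS  vc=[3]
6: 0x3f (blk 15, set 1) → MISS  vc=[3, 13]
7: 0x1d (blk 7, set 1) → MISS  vc=[3, 13, 15]
8: 0xf (blk 3, set 1) → VC-HIT  vc=[7, 13, 15]
9: 0xc (blk 3, set 1) → L1-HIT  vc=[7, 13, 15]
10: 0x15 (blk 5, set 1) → MISS  vc=[7, 13, 15, 3]
11: 0xf (blk 3, set 1) → VC-HIT  vc=[7, 13, 15, 5]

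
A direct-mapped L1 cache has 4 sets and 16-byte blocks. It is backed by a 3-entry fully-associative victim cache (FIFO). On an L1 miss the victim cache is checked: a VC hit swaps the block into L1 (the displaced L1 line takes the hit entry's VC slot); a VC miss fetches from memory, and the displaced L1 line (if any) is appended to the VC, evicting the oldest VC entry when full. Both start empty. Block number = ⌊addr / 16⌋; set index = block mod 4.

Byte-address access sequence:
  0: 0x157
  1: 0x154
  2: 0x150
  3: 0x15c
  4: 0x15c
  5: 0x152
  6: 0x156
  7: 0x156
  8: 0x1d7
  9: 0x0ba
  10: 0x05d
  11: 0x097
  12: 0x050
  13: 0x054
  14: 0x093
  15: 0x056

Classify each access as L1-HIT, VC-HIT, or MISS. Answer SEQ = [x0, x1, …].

0: 0x157 (blk 21, set 1) → MISS  vc=[]
1: 0x154 (blk 21, set 1) → L1-HIT  vc=[]
2: 0x150 (blk 21, set 1) → L1-HIT  vc=[]
3: 0x15c (blk 21, set 1) → L1-HIT  vc=[]
4: 0x15c (blk 21, set 1) → L1-HIT  vc=[]
5: 0x152 (blk 21, set 1) → L1-HIT  vc=[]
6: 0x156 (blk 21, set 1) → L1-HIT  vc=[]
7: 0x156 (blk 21, set 1) → L1-HIT  vc=[]
8: 0x1d7 (blk 29, set 1) → MISS  vc=[21]
9: 0xba (blk 11, set 3) → MISS  vc=[21]
10: 0x5d (blk 5, set 1) → MISS  vc=[21, 29]
11: 0x97 (blk 9, set 1) → MISS  vc=[21, 29, 5]
12: 0x50 (blk 5, set 1) → VC-HIT  vc=[21, 29, 9]
13: 0x54 (blk 5, set 1) → L1-HIT  vc=[21, 29, 9]
14: 0x93 (blk 9, set 1) → VC-HIT  vc=[21, 29, 5]
15: 0x56 (blk 5, set 1) → VC-HIT  vc=[21, 29, 9]

SEQ = [MISS, L1-HIT, L1-HIT, L1-HIT, L1-HIT, L1-HIT, L1-HIT, L1-HIT, MISS, MISS, MISS, MISS, VC-HIT, L1-HIT, VC-HIT, VC-HIT]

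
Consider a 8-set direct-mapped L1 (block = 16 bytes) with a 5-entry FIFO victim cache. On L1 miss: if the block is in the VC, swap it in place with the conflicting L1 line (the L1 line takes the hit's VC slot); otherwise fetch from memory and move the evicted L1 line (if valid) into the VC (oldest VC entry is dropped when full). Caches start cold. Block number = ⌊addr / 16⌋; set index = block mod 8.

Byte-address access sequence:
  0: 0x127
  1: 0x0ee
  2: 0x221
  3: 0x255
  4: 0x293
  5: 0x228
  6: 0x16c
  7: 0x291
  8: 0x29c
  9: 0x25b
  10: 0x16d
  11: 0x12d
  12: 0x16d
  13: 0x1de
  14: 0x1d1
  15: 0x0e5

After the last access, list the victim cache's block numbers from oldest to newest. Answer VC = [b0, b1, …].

VC = [34, 22, 37]

#0 0x127→b18/s2 MISS; vc=[]
#1 0xee→b14/s6 MISS; vc=[]
#2 0x221→b34/s2 MISS; vc=[18]
#3 0x255→b37/s5 MISS; vc=[18]
#4 0x293→b41/s1 MISS; vc=[18]
#5 0x228→b34/s2 L1-HIT; vc=[18]
#6 0x16c→b22/s6 MISS; vc=[18,14]
#7 0x291→b41/s1 L1-HIT; vc=[18,14]
#8 0x29c→b41/s1 L1-HIT; vc=[18,14]
#9 0x25b→b37/s5 L1-HIT; vc=[18,14]
#10 0x16d→b22/s6 L1-HIT; vc=[18,14]
#11 0x12d→b18/s2 VC-HIT; vc=[34,14]
#12 0x16d→b22/s6 L1-HIT; vc=[34,14]
#13 0x1de→b29/s5 MISS; vc=[34,14,37]
#14 0x1d1→b29/s5 L1-HIT; vc=[34,14,37]
#15 0xe5→b14/s6 VC-HIT; vc=[34,22,37]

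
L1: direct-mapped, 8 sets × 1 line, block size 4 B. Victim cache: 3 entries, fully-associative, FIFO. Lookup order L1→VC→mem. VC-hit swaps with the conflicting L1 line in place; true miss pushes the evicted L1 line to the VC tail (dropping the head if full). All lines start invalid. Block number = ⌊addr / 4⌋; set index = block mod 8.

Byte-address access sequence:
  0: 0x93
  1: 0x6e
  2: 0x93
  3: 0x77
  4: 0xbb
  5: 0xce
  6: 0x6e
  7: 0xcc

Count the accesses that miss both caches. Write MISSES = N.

#0 0x93→b36/s4 MISS; vc=[]
#1 0x6e→b27/s3 MISS; vc=[]
#2 0x93→b36/s4 L1-HIT; vc=[]
#3 0x77→b29/s5 MISS; vc=[]
#4 0xbb→b46/s6 MISS; vc=[]
#5 0xce→b51/s3 MISS; vc=[27]
#6 0x6e→b27/s3 VC-HIT; vc=[51]
#7 0xcc→b51/s3 VC-HIT; vc=[27]

MISSES = 5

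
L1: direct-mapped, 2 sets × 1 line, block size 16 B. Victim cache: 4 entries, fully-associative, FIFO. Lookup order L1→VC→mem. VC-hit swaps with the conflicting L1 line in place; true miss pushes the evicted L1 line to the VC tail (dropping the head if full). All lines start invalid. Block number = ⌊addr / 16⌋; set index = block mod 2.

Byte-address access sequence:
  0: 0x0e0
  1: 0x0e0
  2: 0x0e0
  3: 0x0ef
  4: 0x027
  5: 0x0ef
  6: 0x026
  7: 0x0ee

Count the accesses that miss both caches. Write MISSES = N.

0: 0xe0 (blk 14, set 0) → MISS  vc=[]
1: 0xe0 (blk 14, set 0) → L1-HIT  vc=[]
2: 0xe0 (blk 14, set 0) → L1-HIT  vc=[]
3: 0xef (blk 14, set 0) → L1-HIT  vc=[]
4: 0x27 (blk 2, set 0) → MISS  vc=[14]
5: 0xef (blk 14, set 0) → VC-HIT  vc=[2]
6: 0x26 (blk 2, set 0) → VC-HIT  vc=[14]
7: 0xee (blk 14, set 0) → VC-HIT  vc=[2]

MISSES = 2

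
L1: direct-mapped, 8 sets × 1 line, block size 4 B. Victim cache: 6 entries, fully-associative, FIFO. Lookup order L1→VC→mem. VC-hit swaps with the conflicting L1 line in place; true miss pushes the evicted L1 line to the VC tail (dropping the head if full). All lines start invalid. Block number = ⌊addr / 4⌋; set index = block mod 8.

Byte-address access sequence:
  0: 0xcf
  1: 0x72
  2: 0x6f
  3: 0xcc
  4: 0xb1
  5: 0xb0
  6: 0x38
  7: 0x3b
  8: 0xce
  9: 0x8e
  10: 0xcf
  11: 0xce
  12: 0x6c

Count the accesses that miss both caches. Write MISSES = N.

MISSES = 6

#0 0xcf→b51/s3 MISS; vc=[]
#1 0x72→b28/s4 MISS; vc=[]
#2 0x6f→b27/s3 MISS; vc=[51]
#3 0xcc→b51/s3 VC-HIT; vc=[27]
#4 0xb1→b44/s4 MISS; vc=[27,28]
#5 0xb0→b44/s4 L1-HIT; vc=[27,28]
#6 0x38→b14/s6 MISS; vc=[27,28]
#7 0x3b→b14/s6 L1-HIT; vc=[27,28]
#8 0xce→b51/s3 L1-HIT; vc=[27,28]
#9 0x8e→b35/s3 MISS; vc=[27,28,51]
#10 0xcf→b51/s3 VC-HIT; vc=[27,28,35]
#11 0xce→b51/s3 L1-HIT; vc=[27,28,35]
#12 0x6c→b27/s3 VC-HIT; vc=[51,28,35]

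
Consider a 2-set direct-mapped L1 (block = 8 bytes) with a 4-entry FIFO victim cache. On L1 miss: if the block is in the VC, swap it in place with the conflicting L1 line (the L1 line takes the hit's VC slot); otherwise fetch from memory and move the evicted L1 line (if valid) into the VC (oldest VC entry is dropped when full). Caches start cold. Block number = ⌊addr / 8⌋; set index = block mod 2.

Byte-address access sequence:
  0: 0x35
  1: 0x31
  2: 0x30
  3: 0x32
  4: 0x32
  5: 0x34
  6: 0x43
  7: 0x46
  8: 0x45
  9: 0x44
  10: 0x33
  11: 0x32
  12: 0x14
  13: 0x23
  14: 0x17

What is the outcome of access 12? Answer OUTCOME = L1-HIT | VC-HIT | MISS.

  [0] addr=0x35 blk=6 s=0: MISS | VC []
  [1] addr=0x31 blk=6 s=0: L1-HIT | VC []
  [2] addr=0x30 blk=6 s=0: L1-HIT | VC []
  [3] addr=0x32 blk=6 s=0: L1-HIT | VC []
  [4] addr=0x32 blk=6 s=0: L1-HIT | VC []
  [5] addr=0x34 blk=6 s=0: L1-HIT | VC []
  [6] addr=0x43 blk=8 s=0: MISS | VC [6]
  [7] addr=0x46 blk=8 s=0: L1-HIT | VC [6]
  [8] addr=0x45 blk=8 s=0: L1-HIT | VC [6]
  [9] addr=0x44 blk=8 s=0: L1-HIT | VC [6]
  [10] addr=0x33 blk=6 s=0: VC-HIT | VC [8]
  [11] addr=0x32 blk=6 s=0: L1-HIT | VC [8]
  [12] addr=0x14 blk=2 s=0: MISS | VC [8, 6]
  [13] addr=0x23 blk=4 s=0: MISS | VC [8, 6, 2]
  [14] addr=0x17 blk=2 s=0: VC-HIT | VC [8, 6, 4]

OUTCOME = MISS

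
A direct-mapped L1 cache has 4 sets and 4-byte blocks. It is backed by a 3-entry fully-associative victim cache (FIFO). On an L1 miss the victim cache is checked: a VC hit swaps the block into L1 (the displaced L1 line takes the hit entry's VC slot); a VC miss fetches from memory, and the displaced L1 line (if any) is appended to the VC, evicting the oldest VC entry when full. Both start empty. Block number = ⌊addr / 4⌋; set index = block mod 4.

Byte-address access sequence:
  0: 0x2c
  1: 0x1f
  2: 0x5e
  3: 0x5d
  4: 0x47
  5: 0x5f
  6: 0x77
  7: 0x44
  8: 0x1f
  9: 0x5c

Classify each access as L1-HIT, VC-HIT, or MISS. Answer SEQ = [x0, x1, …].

SEQ = [MISS, MISS, MISS, L1-HIT, MISS, L1-HIT, MISS, VC-HIT, VC-HIT, VC-HIT]

  [0] addr=0x2c blk=11 s=3: MISS | VC []
  [1] addr=0x1f blk=7 s=3: MISS | VC [11]
  [2] addr=0x5e blk=23 s=3: MISS | VC [11, 7]
  [3] addr=0x5d blk=23 s=3: L1-HIT | VC [11, 7]
  [4] addr=0x47 blk=17 s=1: MISS | VC [11, 7]
  [5] addr=0x5f blk=23 s=3: L1-HIT | VC [11, 7]
  [6] addr=0x77 blk=29 s=1: MISS | VC [11, 7, 17]
  [7] addr=0x44 blk=17 s=1: VC-HIT | VC [11, 7, 29]
  [8] addr=0x1f blk=7 s=3: VC-HIT | VC [11, 23, 29]
  [9] addr=0x5c blk=23 s=3: VC-HIT | VC [11, 7, 29]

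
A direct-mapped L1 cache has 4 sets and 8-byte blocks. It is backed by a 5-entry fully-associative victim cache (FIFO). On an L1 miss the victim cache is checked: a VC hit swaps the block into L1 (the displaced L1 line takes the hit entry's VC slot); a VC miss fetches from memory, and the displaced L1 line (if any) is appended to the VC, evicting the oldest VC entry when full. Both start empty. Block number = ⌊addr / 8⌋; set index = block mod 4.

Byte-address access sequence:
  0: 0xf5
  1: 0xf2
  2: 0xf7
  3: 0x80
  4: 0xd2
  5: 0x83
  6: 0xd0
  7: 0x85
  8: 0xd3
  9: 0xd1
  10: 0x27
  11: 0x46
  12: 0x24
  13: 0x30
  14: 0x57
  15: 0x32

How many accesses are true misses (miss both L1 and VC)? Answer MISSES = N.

#0 0xf5→b30/s2 MISS; vc=[]
#1 0xf2→b30/s2 L1-HIT; vc=[]
#2 0xf7→b30/s2 L1-HIT; vc=[]
#3 0x80→b16/s0 MISS; vc=[]
#4 0xd2→b26/s2 MISS; vc=[30]
#5 0x83→b16/s0 L1-HIT; vc=[30]
#6 0xd0→b26/s2 L1-HIT; vc=[30]
#7 0x85→b16/s0 L1-HIT; vc=[30]
#8 0xd3→b26/s2 L1-HIT; vc=[30]
#9 0xd1→b26/s2 L1-HIT; vc=[30]
#10 0x27→b4/s0 MISS; vc=[30,16]
#11 0x46→b8/s0 MISS; vc=[30,16,4]
#12 0x24→b4/s0 VC-HIT; vc=[30,16,8]
#13 0x30→b6/s2 MISS; vc=[30,16,8,26]
#14 0x57→b10/s2 MISS; vc=[30,16,8,26,6]
#15 0x32→b6/s2 VC-HIT; vc=[30,16,8,26,10]

MISSES = 7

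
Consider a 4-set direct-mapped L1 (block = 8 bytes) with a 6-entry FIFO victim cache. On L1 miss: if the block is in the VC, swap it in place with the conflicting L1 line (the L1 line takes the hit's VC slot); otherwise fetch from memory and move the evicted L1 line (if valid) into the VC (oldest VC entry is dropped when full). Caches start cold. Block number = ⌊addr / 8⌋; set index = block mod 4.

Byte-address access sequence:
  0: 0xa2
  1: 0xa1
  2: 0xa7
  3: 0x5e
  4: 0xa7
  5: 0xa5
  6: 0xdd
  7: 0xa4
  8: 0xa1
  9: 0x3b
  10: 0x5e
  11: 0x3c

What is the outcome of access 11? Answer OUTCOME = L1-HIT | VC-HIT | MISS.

0: 0xa2 (blk 20, set 0) → MISS  vc=[]
1: 0xa1 (blk 20, set 0) → L1-HIT  vc=[]
2: 0xa7 (blk 20, set 0) → L1-HIT  vc=[]
3: 0x5e (blk 11, set 3) → MISS  vc=[]
4: 0xa7 (blk 20, set 0) → L1-HIT  vc=[]
5: 0xa5 (blk 20, set 0) → L1-HIT  vc=[]
6: 0xdd (blk 27, set 3) → MISS  vc=[11]
7: 0xa4 (blk 20, set 0) → L1-HIT  vc=[11]
8: 0xa1 (blk 20, set 0) → L1-HIT  vc=[11]
9: 0x3b (blk 7, set 3) → MISS  vc=[11, 27]
10: 0x5e (blk 11, set 3) → VC-HIT  vc=[7, 27]
11: 0x3c (blk 7, set 3) → VC-HIT  vc=[11, 27]

OUTCOME = VC-HIT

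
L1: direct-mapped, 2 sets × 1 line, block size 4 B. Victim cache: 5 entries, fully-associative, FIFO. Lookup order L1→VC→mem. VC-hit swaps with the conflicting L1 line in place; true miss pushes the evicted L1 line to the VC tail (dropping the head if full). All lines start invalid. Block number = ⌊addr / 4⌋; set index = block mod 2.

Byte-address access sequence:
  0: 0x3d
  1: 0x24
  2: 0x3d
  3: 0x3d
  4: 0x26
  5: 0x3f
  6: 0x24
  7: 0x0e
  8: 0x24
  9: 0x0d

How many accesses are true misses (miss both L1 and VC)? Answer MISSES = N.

MISSES = 3

#0 0x3d→b15/s1 MISS; vc=[]
#1 0x24→b9/s1 MISS; vc=[15]
#2 0x3d→b15/s1 VC-HIT; vc=[9]
#3 0x3d→b15/s1 L1-HIT; vc=[9]
#4 0x26→b9/s1 VC-HIT; vc=[15]
#5 0x3f→b15/s1 VC-HIT; vc=[9]
#6 0x24→b9/s1 VC-HIT; vc=[15]
#7 0xe→b3/s1 MISS; vc=[15,9]
#8 0x24→b9/s1 VC-HIT; vc=[15,3]
#9 0xd→b3/s1 VC-HIT; vc=[15,9]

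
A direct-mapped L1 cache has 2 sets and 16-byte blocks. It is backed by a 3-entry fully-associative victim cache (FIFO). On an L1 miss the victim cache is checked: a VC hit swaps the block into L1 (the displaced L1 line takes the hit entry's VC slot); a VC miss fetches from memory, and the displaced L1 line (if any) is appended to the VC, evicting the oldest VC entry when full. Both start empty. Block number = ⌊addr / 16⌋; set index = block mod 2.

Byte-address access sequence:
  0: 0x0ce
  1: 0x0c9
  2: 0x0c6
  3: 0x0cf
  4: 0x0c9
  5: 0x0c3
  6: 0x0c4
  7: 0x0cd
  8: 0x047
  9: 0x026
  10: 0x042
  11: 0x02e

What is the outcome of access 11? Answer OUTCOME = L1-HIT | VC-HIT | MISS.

#0 0xce→b12/s0 MISS; vc=[]
#1 0xc9→b12/s0 L1-HIT; vc=[]
#2 0xc6→b12/s0 L1-HIT; vc=[]
#3 0xcf→b12/s0 L1-HIT; vc=[]
#4 0xc9→b12/s0 L1-HIT; vc=[]
#5 0xc3→b12/s0 L1-HIT; vc=[]
#6 0xc4→b12/s0 L1-HIT; vc=[]
#7 0xcd→b12/s0 L1-HIT; vc=[]
#8 0x47→b4/s0 MISS; vc=[12]
#9 0x26→b2/s0 MISS; vc=[12,4]
#10 0x42→b4/s0 VC-HIT; vc=[12,2]
#11 0x2e→b2/s0 VC-HIT; vc=[12,4]

OUTCOME = VC-HIT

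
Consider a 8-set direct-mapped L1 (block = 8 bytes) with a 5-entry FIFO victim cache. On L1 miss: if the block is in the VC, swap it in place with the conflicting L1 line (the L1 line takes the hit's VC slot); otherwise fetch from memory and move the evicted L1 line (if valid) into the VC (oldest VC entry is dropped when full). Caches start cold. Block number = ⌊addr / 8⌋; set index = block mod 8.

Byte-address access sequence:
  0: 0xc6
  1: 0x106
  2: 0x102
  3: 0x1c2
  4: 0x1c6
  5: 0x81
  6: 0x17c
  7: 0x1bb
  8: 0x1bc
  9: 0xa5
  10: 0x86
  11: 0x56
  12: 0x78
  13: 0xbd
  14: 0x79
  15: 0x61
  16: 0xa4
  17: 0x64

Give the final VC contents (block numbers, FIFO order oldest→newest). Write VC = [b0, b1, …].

VC = [56, 47, 55, 23, 20]

0: 0xc6 (blk 24, set 0) → MISS  vc=[]
1: 0x106 (blk 32, set 0) → MISS  vc=[24]
2: 0x102 (blk 32, set 0) → L1-HIT  vc=[24]
3: 0x1c2 (blk 56, set 0) → MISS  vc=[24, 32]
4: 0x1c6 (blk 56, set 0) → L1-HIT  vc=[24, 32]
5: 0x81 (blk 16, set 0) → MISS  vc=[24, 32, 56]
6: 0x17c (blk 47, set 7) → MISS  vc=[24, 32, 56]
7: 0x1bb (blk 55, set 7) → MISS  vc=[24, 32, 56, 47]
8: 0x1bc (blk 55, set 7) → L1-HIT  vc=[24, 32, 56, 47]
9: 0xa5 (blk 20, set 4) → MISS  vc=[24, 32, 56, 47]
10: 0x86 (blk 16, set 0) → L1-HIT  vc=[24, 32, 56, 47]
11: 0x56 (blk 10, set 2) → MISS  vc=[24, 32, 56, 47]
12: 0x78 (blk 15, set 7) → MISS  vc=[24, 32, 56, 47, 55]
13: 0xbd (blk 23, set 7) → MISS  vc=[32, 56, 47, 55, 15]
14: 0x79 (blk 15, set 7) → VC-HIT  vc=[32, 56, 47, 55, 23]
15: 0x61 (blk 12, set 4) → MISS  vc=[56, 47, 55, 23, 20]
16: 0xa4 (blk 20, set 4) → VC-HIT  vc=[56, 47, 55, 23, 12]
17: 0x64 (blk 12, set 4) → VC-HIT  vc=[56, 47, 55, 23, 20]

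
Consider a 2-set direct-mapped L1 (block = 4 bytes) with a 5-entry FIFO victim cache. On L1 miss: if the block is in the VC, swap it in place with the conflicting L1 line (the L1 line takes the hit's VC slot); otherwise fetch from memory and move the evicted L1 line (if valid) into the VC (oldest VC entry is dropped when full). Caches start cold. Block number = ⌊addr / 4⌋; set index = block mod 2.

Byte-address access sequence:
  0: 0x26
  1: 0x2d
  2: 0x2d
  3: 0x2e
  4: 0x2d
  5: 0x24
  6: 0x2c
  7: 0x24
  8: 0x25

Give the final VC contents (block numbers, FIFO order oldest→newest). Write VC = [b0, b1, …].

VC = [11]

0: 0x26 (blk 9, set 1) → MISS  vc=[]
1: 0x2d (blk 11, set 1) → MISS  vc=[9]
2: 0x2d (blk 11, set 1) → L1-HIT  vc=[9]
3: 0x2e (blk 11, set 1) → L1-HIT  vc=[9]
4: 0x2d (blk 11, set 1) → L1-HIT  vc=[9]
5: 0x24 (blk 9, set 1) → VC-HIT  vc=[11]
6: 0x2c (blk 11, set 1) → VC-HIT  vc=[9]
7: 0x24 (blk 9, set 1) → VC-HIT  vc=[11]
8: 0x25 (blk 9, set 1) → L1-HIT  vc=[11]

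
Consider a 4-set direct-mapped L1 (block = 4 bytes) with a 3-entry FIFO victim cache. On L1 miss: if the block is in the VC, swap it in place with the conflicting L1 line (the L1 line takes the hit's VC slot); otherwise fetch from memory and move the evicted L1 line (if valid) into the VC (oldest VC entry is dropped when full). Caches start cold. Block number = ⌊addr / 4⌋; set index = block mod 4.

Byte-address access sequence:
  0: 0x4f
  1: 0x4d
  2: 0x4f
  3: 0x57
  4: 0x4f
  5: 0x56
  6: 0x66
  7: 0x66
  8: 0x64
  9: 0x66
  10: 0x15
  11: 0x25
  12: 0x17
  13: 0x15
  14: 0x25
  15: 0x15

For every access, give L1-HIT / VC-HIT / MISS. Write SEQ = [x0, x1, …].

SEQ = [MISS, L1-HIT, L1-HIT, MISS, L1-HIT, L1-HIT, MISS, L1-HIT, L1-HIT, L1-HIT, MISS, MISS, VC-HIT, L1-HIT, VC-HIT, VC-HIT]

#0 0x4f→b19/s3 MISS; vc=[]
#1 0x4d→b19/s3 L1-HIT; vc=[]
#2 0x4f→b19/s3 L1-HIT; vc=[]
#3 0x57→b21/s1 MISS; vc=[]
#4 0x4f→b19/s3 L1-HIT; vc=[]
#5 0x56→b21/s1 L1-HIT; vc=[]
#6 0x66→b25/s1 MISS; vc=[21]
#7 0x66→b25/s1 L1-HIT; vc=[21]
#8 0x64→b25/s1 L1-HIT; vc=[21]
#9 0x66→b25/s1 L1-HIT; vc=[21]
#10 0x15→b5/s1 MISS; vc=[21,25]
#11 0x25→b9/s1 MISS; vc=[21,25,5]
#12 0x17→b5/s1 VC-HIT; vc=[21,25,9]
#13 0x15→b5/s1 L1-HIT; vc=[21,25,9]
#14 0x25→b9/s1 VC-HIT; vc=[21,25,5]
#15 0x15→b5/s1 VC-HIT; vc=[21,25,9]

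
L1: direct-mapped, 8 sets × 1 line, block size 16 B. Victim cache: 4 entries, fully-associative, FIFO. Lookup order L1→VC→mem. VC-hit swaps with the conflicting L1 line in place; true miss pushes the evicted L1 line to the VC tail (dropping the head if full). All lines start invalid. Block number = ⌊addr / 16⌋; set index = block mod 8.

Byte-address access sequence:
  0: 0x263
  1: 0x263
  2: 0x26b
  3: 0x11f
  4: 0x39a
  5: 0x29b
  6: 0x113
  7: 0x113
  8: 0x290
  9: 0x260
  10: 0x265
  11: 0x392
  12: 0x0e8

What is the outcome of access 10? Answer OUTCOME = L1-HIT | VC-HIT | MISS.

  [0] addr=0x263 blk=38 s=6: MISS | VC []
  [1] addr=0x263 blk=38 s=6: L1-HIT | VC []
  [2] addr=0x26b blk=38 s=6: L1-HIT | VC []
  [3] addr=0x11f blk=17 s=1: MISS | VC []
  [4] addr=0x39a blk=57 s=1: MISS | VC [17]
  [5] addr=0x29b blk=41 s=1: MISS | VC [17, 57]
  [6] addr=0x113 blk=17 s=1: VC-HIT | VC [41, 57]
  [7] addr=0x113 blk=17 s=1: L1-HIT | VC [41, 57]
  [8] addr=0x290 blk=41 s=1: VC-HIT | VC [17, 57]
  [9] addr=0x260 blk=38 s=6: L1-HIT | VC [17, 57]
  [10] addr=0x265 blk=38 s=6: L1-HIT | VC [17, 57]
  [11] addr=0x392 blk=57 s=1: VC-HIT | VC [17, 41]
  [12] addr=0xe8 blk=14 s=6: MISS | VC [17, 41, 38]

OUTCOME = L1-HIT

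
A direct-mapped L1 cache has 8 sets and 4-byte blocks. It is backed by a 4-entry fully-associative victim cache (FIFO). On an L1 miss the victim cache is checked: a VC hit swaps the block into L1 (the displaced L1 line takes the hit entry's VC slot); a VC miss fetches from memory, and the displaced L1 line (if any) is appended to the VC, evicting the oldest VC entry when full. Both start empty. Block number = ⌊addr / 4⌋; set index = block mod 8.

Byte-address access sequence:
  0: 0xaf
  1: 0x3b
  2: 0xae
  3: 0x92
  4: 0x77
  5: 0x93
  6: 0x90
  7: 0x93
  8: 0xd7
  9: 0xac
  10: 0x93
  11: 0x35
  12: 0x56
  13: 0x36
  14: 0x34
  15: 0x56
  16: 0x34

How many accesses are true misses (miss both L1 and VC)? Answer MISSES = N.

  [0] addr=0xaf blk=43 s=3: MISS | VC []
  [1] addr=0x3b blk=14 s=6: MISS | VC []
  [2] addr=0xae blk=43 s=3: L1-HIT | VC []
  [3] addr=0x92 blk=36 s=4: MISS | VC []
  [4] addr=0x77 blk=29 s=5: MISS | VC []
  [5] addr=0x93 blk=36 s=4: L1-HIT | VC []
  [6] addr=0x90 blk=36 s=4: L1-HIT | VC []
  [7] addr=0x93 blk=36 s=4: L1-HIT | VC []
  [8] addr=0xd7 blk=53 s=5: MISS | VC [29]
  [9] addr=0xac blk=43 s=3: L1-HIT | VC [29]
  [10] addr=0x93 blk=36 s=4: L1-HIT | VC [29]
  [11] addr=0x35 blk=13 s=5: MISS | VC [29, 53]
  [12] addr=0x56 blk=21 s=5: MISS | VC [29, 53, 13]
  [13] addr=0x36 blk=13 s=5: VC-HIT | VC [29, 53, 21]
  [14] addr=0x34 blk=13 s=5: L1-HIT | VC [29, 53, 21]
  [15] addr=0x56 blk=21 s=5: VC-HIT | VC [29, 53, 13]
  [16] addr=0x34 blk=13 s=5: VC-HIT | VC [29, 53, 21]

MISSES = 7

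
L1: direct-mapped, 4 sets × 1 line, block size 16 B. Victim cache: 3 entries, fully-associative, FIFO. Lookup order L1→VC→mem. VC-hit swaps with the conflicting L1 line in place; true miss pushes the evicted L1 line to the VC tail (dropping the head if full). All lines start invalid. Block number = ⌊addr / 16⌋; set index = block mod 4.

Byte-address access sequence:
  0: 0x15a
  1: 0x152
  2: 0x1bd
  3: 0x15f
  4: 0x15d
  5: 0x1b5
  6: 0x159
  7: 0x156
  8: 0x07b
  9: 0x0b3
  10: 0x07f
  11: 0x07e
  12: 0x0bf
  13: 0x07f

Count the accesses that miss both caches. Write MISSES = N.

MISSES = 4

  [0] addr=0x15a blk=21 s=1: MISS | VC []
  [1] addr=0x152 blk=21 s=1: L1-HIT | VC []
  [2] addr=0x1bd blk=27 s=3: MISS | VC []
  [3] addr=0x15f blk=21 s=1: L1-HIT | VC []
  [4] addr=0x15d blk=21 s=1: L1-HIT | VC []
  [5] addr=0x1b5 blk=27 s=3: L1-HIT | VC []
  [6] addr=0x159 blk=21 s=1: L1-HIT | VC []
  [7] addr=0x156 blk=21 s=1: L1-HIT | VC []
  [8] addr=0x7b blk=7 s=3: MISS | VC [27]
  [9] addr=0xb3 blk=11 s=3: MISS | VC [27, 7]
  [10] addr=0x7f blk=7 s=3: VC-HIT | VC [27, 11]
  [11] addr=0x7e blk=7 s=3: L1-HIT | VC [27, 11]
  [12] addr=0xbf blk=11 s=3: VC-HIT | VC [27, 7]
  [13] addr=0x7f blk=7 s=3: VC-HIT | VC [27, 11]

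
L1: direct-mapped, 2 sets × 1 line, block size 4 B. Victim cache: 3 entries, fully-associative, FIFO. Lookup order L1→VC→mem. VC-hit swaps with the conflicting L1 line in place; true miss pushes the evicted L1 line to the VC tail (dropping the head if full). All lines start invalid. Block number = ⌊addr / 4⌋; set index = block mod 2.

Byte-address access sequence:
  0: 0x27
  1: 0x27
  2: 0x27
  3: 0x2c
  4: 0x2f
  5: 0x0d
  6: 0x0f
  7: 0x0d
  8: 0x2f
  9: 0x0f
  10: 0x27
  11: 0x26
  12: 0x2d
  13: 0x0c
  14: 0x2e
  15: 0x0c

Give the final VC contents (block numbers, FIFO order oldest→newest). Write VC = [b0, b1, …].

#0 0x27→b9/s1 MISS; vc=[]
#1 0x27→b9/s1 L1-HIT; vc=[]
#2 0x27→b9/s1 L1-HIT; vc=[]
#3 0x2c→b11/s1 MISS; vc=[9]
#4 0x2f→b11/s1 L1-HIT; vc=[9]
#5 0xd→b3/s1 MISS; vc=[9,11]
#6 0xf→b3/s1 L1-HIT; vc=[9,11]
#7 0xd→b3/s1 L1-HIT; vc=[9,11]
#8 0x2f→b11/s1 VC-HIT; vc=[9,3]
#9 0xf→b3/s1 VC-HIT; vc=[9,11]
#10 0x27→b9/s1 VC-HIT; vc=[3,11]
#11 0x26→b9/s1 L1-HIT; vc=[3,11]
#12 0x2d→b11/s1 VC-HIT; vc=[3,9]
#13 0xc→b3/s1 VC-HIT; vc=[11,9]
#14 0x2e→b11/s1 VC-HIT; vc=[3,9]
#15 0xc→b3/s1 VC-HIT; vc=[11,9]

VC = [11, 9]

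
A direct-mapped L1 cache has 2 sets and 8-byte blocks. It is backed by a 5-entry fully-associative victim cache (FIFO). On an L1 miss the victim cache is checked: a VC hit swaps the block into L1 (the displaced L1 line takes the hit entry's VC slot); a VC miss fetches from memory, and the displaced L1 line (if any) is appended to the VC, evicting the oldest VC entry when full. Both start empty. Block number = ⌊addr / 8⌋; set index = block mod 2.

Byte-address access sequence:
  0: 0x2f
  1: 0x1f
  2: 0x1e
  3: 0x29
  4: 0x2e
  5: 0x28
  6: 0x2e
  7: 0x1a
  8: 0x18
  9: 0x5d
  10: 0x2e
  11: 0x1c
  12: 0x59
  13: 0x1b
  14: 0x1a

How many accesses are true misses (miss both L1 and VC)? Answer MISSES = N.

MISSES = 3

0: 0x2f (blk 5, set 1) → MISS  vc=[]
1: 0x1f (blk 3, set 1) → MISS  vc=[5]
2: 0x1e (blk 3, set 1) → L1-HIT  vc=[5]
3: 0x29 (blk 5, set 1) → VC-HIT  vc=[3]
4: 0x2e (blk 5, set 1) → L1-HIT  vc=[3]
5: 0x28 (blk 5, set 1) → L1-HIT  vc=[3]
6: 0x2e (blk 5, set 1) → L1-HIT  vc=[3]
7: 0x1a (blk 3, set 1) → VC-HIT  vc=[5]
8: 0x18 (blk 3, set 1) → L1-HIT  vc=[5]
9: 0x5d (blk 11, set 1) → MISS  vc=[5, 3]
10: 0x2e (blk 5, set 1) → VC-HIT  vc=[11, 3]
11: 0x1c (blk 3, set 1) → VC-HIT  vc=[11, 5]
12: 0x59 (blk 11, set 1) → VC-HIT  vc=[3, 5]
13: 0x1b (blk 3, set 1) → VC-HIT  vc=[11, 5]
14: 0x1a (blk 3, set 1) → L1-HIT  vc=[11, 5]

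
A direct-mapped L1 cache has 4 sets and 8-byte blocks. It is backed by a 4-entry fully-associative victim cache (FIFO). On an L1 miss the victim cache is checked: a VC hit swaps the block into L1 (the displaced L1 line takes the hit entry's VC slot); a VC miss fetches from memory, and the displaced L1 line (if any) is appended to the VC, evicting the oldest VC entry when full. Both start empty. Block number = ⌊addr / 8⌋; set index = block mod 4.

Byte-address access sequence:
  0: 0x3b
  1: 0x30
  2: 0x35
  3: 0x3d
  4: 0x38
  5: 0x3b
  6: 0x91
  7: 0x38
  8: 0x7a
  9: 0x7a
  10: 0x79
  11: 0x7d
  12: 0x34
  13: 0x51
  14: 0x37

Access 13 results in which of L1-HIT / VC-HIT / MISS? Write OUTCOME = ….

OUTCOME = MISS

0: 0x3b (blk 7, set 3) → MISS  vc=[]
1: 0x30 (blk 6, set 2) → MISS  vc=[]
2: 0x35 (blk 6, set 2) → L1-HIT  vc=[]
3: 0x3d (blk 7, set 3) → L1-HIT  vc=[]
4: 0x38 (blk 7, set 3) → L1-HIT  vc=[]
5: 0x3b (blk 7, set 3) → L1-HIT  vc=[]
6: 0x91 (blk 18, set 2) → MISS  vc=[6]
7: 0x38 (blk 7, set 3) → L1-HIT  vc=[6]
8: 0x7a (blk 15, set 3) → MISS  vc=[6, 7]
9: 0x7a (blk 15, set 3) → L1-HIT  vc=[6, 7]
10: 0x79 (blk 15, set 3) → L1-HIT  vc=[6, 7]
11: 0x7d (blk 15, set 3) → L1-HIT  vc=[6, 7]
12: 0x34 (blk 6, set 2) → VC-HIT  vc=[18, 7]
13: 0x51 (blk 10, set 2) → MISS  vc=[18, 7, 6]
14: 0x37 (blk 6, set 2) → VC-HIT  vc=[18, 7, 10]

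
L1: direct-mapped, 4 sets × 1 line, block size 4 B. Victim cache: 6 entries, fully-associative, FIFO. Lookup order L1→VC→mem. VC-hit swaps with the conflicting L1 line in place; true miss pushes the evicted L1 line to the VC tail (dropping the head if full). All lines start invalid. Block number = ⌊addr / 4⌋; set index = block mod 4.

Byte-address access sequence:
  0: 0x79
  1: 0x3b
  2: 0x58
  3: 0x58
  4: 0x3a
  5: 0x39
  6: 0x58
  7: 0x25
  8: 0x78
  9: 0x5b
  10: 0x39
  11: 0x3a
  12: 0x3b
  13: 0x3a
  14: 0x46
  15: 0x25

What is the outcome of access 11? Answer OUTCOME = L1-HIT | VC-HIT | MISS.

0: 0x79 (blk 30, set 2) → MISS  vc=[]
1: 0x3b (blk 14, set 2) → MISS  vc=[30]
2: 0x58 (blk 22, set 2) → MISS  vc=[30, 14]
3: 0x58 (blk 22, set 2) → L1-HIT  vc=[30, 14]
4: 0x3a (blk 14, set 2) → VC-HIT  vc=[30, 22]
5: 0x39 (blk 14, set 2) → L1-HIT  vc=[30, 22]
6: 0x58 (blk 22, set 2) → VC-HIT  vc=[30, 14]
7: 0x25 (blk 9, set 1) → MISS  vc=[30, 14]
8: 0x78 (blk 30, set 2) → VC-HIT  vc=[22, 14]
9: 0x5b (blk 22, set 2) → VC-HIT  vc=[30, 14]
10: 0x39 (blk 14, set 2) → VC-HIT  vc=[30, 22]
11: 0x3a (blk 14, set 2) → L1-HIT  vc=[30, 22]
12: 0x3b (blk 14, set 2) → L1-HIT  vc=[30, 22]
13: 0x3a (blk 14, set 2) → L1-HIT  vc=[30, 22]
14: 0x46 (blk 17, set 1) → MISS  vc=[30, 22, 9]
15: 0x25 (blk 9, set 1) → VC-HIT  vc=[30, 22, 17]

OUTCOME = L1-HIT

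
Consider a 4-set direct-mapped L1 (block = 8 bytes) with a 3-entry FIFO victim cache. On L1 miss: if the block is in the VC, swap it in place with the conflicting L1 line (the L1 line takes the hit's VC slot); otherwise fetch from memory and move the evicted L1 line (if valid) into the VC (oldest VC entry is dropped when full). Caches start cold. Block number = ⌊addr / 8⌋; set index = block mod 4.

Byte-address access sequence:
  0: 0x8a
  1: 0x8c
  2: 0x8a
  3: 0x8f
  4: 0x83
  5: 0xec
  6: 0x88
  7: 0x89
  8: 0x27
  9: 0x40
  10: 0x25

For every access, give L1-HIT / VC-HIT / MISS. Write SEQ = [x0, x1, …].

  [0] addr=0x8a blk=17 s=1: MISS | VC []
  [1] addr=0x8c blk=17 s=1: L1-HIT | VC []
  [2] addr=0x8a blk=17 s=1: L1-HIT | VC []
  [3] addr=0x8f blk=17 s=1: L1-HIT | VC []
  [4] addr=0x83 blk=16 s=0: MISS | VC []
  [5] addr=0xec blk=29 s=1: MISS | VC [17]
  [6] addr=0x88 blk=17 s=1: VC-HIT | VC [29]
  [7] addr=0x89 blk=17 s=1: L1-HIT | VC [29]
  [8] addr=0x27 blk=4 s=0: MISS | VC [29, 16]
  [9] addr=0x40 blk=8 s=0: MISS | VC [29, 16, 4]
  [10] addr=0x25 blk=4 s=0: VC-HIT | VC [29, 16, 8]

SEQ = [MISS, L1-HIT, L1-HIT, L1-HIT, MISS, MISS, VC-HIT, L1-HIT, MISS, MISS, VC-HIT]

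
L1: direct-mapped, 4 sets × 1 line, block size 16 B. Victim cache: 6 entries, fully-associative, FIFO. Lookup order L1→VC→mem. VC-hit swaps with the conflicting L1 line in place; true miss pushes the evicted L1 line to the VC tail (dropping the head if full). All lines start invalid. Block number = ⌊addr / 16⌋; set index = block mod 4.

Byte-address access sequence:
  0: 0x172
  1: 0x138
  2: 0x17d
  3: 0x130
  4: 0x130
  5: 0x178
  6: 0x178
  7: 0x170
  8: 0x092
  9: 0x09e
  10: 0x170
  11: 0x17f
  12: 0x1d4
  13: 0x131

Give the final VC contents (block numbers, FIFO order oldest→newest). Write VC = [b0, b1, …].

#0 0x172→b23/s3 MISS; vc=[]
#1 0x138→b19/s3 MISS; vc=[23]
#2 0x17d→b23/s3 VC-HIT; vc=[19]
#3 0x130→b19/s3 VC-HIT; vc=[23]
#4 0x130→b19/s3 L1-HIT; vc=[23]
#5 0x178→b23/s3 VC-HIT; vc=[19]
#6 0x178→b23/s3 L1-HIT; vc=[19]
#7 0x170→b23/s3 L1-HIT; vc=[19]
#8 0x92→b9/s1 MISS; vc=[19]
#9 0x9e→b9/s1 L1-HIT; vc=[19]
#10 0x170→b23/s3 L1-HIT; vc=[19]
#11 0x17f→b23/s3 L1-HIT; vc=[19]
#12 0x1d4→b29/s1 MISS; vc=[19,9]
#13 0x131→b19/s3 VC-HIT; vc=[23,9]

VC = [23, 9]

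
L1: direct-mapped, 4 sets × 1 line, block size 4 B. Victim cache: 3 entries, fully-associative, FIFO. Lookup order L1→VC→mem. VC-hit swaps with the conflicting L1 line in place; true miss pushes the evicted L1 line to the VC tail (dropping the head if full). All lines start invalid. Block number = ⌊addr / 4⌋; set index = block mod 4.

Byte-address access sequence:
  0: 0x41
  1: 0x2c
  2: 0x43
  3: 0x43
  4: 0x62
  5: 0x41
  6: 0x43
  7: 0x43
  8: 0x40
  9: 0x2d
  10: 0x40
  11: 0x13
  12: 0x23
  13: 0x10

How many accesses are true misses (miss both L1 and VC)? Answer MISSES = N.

MISSES = 5

  [0] addr=0x41 blk=16 s=0: MISS | VC []
  [1] addr=0x2c blk=11 s=3: MISS | VC []
  [2] addr=0x43 blk=16 s=0: L1-HIT | VC []
  [3] addr=0x43 blk=16 s=0: L1-HIT | VC []
  [4] addr=0x62 blk=24 s=0: MISS | VC [16]
  [5] addr=0x41 blk=16 s=0: VC-HIT | VC [24]
  [6] addr=0x43 blk=16 s=0: L1-HIT | VC [24]
  [7] addr=0x43 blk=16 s=0: L1-HIT | VC [24]
  [8] addr=0x40 blk=16 s=0: L1-HIT | VC [24]
  [9] addr=0x2d blk=11 s=3: L1-HIT | VC [24]
  [10] addr=0x40 blk=16 s=0: L1-HIT | VC [24]
  [11] addr=0x13 blk=4 s=0: MISS | VC [24, 16]
  [12] addr=0x23 blk=8 s=0: MISS | VC [24, 16, 4]
  [13] addr=0x10 blk=4 s=0: VC-HIT | VC [24, 16, 8]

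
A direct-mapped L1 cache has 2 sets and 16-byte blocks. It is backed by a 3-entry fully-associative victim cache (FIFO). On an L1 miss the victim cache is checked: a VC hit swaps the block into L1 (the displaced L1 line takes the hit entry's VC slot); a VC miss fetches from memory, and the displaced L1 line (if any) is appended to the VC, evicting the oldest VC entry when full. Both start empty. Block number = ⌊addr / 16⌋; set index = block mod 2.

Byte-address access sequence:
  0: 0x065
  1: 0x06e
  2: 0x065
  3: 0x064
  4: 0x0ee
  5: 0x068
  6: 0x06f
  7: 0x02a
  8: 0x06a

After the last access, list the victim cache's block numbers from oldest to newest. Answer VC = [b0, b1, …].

VC = [14, 2]

  [0] addr=0x65 blk=6 s=0: MISS | VC []
  [1] addr=0x6e blk=6 s=0: L1-HIT | VC []
  [2] addr=0x65 blk=6 s=0: L1-HIT | VC []
  [3] addr=0x64 blk=6 s=0: L1-HIT | VC []
  [4] addr=0xee blk=14 s=0: MISS | VC [6]
  [5] addr=0x68 blk=6 s=0: VC-HIT | VC [14]
  [6] addr=0x6f blk=6 s=0: L1-HIT | VC [14]
  [7] addr=0x2a blk=2 s=0: MISS | VC [14, 6]
  [8] addr=0x6a blk=6 s=0: VC-HIT | VC [14, 2]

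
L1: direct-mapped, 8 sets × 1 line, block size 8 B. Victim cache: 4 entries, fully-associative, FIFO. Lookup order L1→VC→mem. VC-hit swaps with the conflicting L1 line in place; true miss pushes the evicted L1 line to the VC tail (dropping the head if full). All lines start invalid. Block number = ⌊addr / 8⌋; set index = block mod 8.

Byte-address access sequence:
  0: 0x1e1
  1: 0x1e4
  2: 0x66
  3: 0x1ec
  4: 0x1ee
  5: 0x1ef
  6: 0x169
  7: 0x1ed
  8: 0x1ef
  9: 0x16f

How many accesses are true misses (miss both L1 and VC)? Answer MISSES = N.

MISSES = 4

  [0] addr=0x1e1 blk=60 s=4: MISS | VC []
  [1] addr=0x1e4 blk=60 s=4: L1-HIT | VC []
  [2] addr=0x66 blk=12 s=4: MISS | VC [60]
  [3] addr=0x1ec blk=61 s=5: MISS | VC [60]
  [4] addr=0x1ee blk=61 s=5: L1-HIT | VC [60]
  [5] addr=0x1ef blk=61 s=5: L1-HIT | VC [60]
  [6] addr=0x169 blk=45 s=5: MISS | VC [60, 61]
  [7] addr=0x1ed blk=61 s=5: VC-HIT | VC [60, 45]
  [8] addr=0x1ef blk=61 s=5: L1-HIT | VC [60, 45]
  [9] addr=0x16f blk=45 s=5: VC-HIT | VC [60, 61]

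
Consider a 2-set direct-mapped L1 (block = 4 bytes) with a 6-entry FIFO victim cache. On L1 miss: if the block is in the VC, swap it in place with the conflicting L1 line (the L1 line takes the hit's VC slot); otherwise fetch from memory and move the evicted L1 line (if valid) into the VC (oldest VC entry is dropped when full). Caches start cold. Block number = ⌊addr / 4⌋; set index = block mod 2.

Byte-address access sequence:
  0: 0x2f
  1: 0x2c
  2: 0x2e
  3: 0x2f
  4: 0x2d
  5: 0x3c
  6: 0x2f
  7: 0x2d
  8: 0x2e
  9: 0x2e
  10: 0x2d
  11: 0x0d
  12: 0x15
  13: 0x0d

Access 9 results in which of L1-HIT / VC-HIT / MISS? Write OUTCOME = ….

  [0] addr=0x2f blk=11 s=1: MISS | VC []
  [1] addr=0x2c blk=11 s=1: L1-HIT | VC []
  [2] addr=0x2e blk=11 s=1: L1-HIT | VC []
  [3] addr=0x2f blk=11 s=1: L1-HIT | VC []
  [4] addr=0x2d blk=11 s=1: L1-HIT | VC []
  [5] addr=0x3c blk=15 s=1: MISS | VC [11]
  [6] addr=0x2f blk=11 s=1: VC-HIT | VC [15]
  [7] addr=0x2d blk=11 s=1: L1-HIT | VC [15]
  [8] addr=0x2e blk=11 s=1: L1-HIT | VC [15]
  [9] addr=0x2e blk=11 s=1: L1-HIT | VC [15]
  [10] addr=0x2d blk=11 s=1: L1-HIT | VC [15]
  [11] addr=0xd blk=3 s=1: MISS | VC [15, 11]
  [12] addr=0x15 blk=5 s=1: MISS | VC [15, 11, 3]
  [13] addr=0xd blk=3 s=1: VC-HIT | VC [15, 11, 5]

OUTCOME = L1-HIT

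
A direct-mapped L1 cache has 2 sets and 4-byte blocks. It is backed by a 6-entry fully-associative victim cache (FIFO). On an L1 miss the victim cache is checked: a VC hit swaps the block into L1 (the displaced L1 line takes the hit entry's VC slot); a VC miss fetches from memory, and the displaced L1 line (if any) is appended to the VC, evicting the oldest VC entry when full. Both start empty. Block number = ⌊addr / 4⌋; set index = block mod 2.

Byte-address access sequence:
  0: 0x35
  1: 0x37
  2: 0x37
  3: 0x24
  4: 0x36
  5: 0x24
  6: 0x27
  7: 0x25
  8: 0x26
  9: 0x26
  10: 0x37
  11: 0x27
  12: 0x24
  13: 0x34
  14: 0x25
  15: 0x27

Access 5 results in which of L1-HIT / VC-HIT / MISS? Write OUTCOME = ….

#0 0x35→b13/s1 MISS; vc=[]
#1 0x37→b13/s1 L1-HIT; vc=[]
#2 0x37→b13/s1 L1-HIT; vc=[]
#3 0x24→b9/s1 MISS; vc=[13]
#4 0x36→b13/s1 VC-HIT; vc=[9]
#5 0x24→b9/s1 VC-HIT; vc=[13]
#6 0x27→b9/s1 L1-HIT; vc=[13]
#7 0x25→b9/s1 L1-HIT; vc=[13]
#8 0x26→b9/s1 L1-HIT; vc=[13]
#9 0x26→b9/s1 L1-HIT; vc=[13]
#10 0x37→b13/s1 VC-HIT; vc=[9]
#11 0x27→b9/s1 VC-HIT; vc=[13]
#12 0x24→b9/s1 L1-HIT; vc=[13]
#13 0x34→b13/s1 VC-HIT; vc=[9]
#14 0x25→b9/s1 VC-HIT; vc=[13]
#15 0x27→b9/s1 L1-HIT; vc=[13]

OUTCOME = VC-HIT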